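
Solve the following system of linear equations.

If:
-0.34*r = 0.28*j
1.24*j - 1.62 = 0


Then:
j = 1.31
r = -1.08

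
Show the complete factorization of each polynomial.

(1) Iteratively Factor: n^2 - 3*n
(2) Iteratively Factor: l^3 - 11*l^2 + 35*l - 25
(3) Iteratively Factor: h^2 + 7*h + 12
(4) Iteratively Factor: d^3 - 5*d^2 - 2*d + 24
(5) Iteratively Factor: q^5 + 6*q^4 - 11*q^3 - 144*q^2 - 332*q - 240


(1) = (n)*(n - 3)
(2) = (l - 5)*(l^2 - 6*l + 5) = (l - 5)^2*(l - 1)
(3) = (h + 3)*(h + 4)
(4) = (d - 3)*(d^2 - 2*d - 8) = (d - 4)*(d - 3)*(d + 2)
(5) = (q - 5)*(q^4 + 11*q^3 + 44*q^2 + 76*q + 48) = (q - 5)*(q + 2)*(q^3 + 9*q^2 + 26*q + 24) = (q - 5)*(q + 2)^2*(q^2 + 7*q + 12) = (q - 5)*(q + 2)^2*(q + 3)*(q + 4)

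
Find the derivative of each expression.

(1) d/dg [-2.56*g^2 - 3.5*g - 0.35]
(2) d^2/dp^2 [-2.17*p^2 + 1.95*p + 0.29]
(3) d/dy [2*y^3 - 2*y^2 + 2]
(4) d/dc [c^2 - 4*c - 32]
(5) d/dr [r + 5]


(1) = -5.12*g - 3.5
(2) = -4.34000000000000
(3) = 2*y*(3*y - 2)
(4) = 2*c - 4
(5) = 1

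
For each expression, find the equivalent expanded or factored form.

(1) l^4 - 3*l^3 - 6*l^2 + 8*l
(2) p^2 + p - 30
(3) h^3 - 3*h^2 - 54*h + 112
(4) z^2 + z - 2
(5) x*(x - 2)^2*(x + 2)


(1) = l*(l - 4)*(l - 1)*(l + 2)
(2) = (p - 5)*(p + 6)
(3) = (h - 8)*(h - 2)*(h + 7)
(4) = (z - 1)*(z + 2)
(5) = x^4 - 2*x^3 - 4*x^2 + 8*x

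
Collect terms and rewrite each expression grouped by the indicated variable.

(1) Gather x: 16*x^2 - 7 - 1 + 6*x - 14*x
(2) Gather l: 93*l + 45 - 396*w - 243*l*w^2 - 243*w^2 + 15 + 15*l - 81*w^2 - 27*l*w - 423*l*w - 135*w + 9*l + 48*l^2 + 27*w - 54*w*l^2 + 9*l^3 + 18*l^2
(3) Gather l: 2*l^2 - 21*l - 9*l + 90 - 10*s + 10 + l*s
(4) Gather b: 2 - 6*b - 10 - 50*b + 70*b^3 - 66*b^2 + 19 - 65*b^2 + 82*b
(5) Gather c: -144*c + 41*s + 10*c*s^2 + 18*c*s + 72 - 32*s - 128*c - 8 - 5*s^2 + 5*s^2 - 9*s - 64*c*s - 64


(1) = 16*x^2 - 8*x - 8
(2) = 9*l^3 + l^2*(66 - 54*w) + l*(-243*w^2 - 450*w + 117) - 324*w^2 - 504*w + 60
(3) = 2*l^2 + l*(s - 30) - 10*s + 100
(4) = 70*b^3 - 131*b^2 + 26*b + 11
(5) = c*(10*s^2 - 46*s - 272)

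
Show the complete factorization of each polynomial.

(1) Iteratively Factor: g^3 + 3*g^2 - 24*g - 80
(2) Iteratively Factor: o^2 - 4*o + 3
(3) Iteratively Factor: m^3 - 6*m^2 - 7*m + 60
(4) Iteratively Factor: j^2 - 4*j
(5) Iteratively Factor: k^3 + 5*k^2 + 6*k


(1) = (g + 4)*(g^2 - g - 20) = (g - 5)*(g + 4)*(g + 4)
(2) = (o - 3)*(o - 1)
(3) = (m - 5)*(m^2 - m - 12) = (m - 5)*(m + 3)*(m - 4)
(4) = (j - 4)*(j)
(5) = (k + 3)*(k^2 + 2*k) = k*(k + 3)*(k + 2)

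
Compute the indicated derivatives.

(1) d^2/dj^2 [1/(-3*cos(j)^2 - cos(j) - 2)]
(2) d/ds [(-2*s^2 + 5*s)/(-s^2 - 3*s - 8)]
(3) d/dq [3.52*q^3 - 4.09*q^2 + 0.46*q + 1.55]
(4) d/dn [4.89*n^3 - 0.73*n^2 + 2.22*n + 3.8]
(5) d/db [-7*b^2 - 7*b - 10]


(1) = (36*sin(j)^4 + 5*sin(j)^2 - 53*cos(j)/4 + 9*cos(3*j)/4 - 31)/(-3*sin(j)^2 + cos(j) + 5)^3
(2) = (11*s^2 + 32*s - 40)/(s^4 + 6*s^3 + 25*s^2 + 48*s + 64)
(3) = 10.56*q^2 - 8.18*q + 0.46
(4) = 14.67*n^2 - 1.46*n + 2.22
(5) = -14*b - 7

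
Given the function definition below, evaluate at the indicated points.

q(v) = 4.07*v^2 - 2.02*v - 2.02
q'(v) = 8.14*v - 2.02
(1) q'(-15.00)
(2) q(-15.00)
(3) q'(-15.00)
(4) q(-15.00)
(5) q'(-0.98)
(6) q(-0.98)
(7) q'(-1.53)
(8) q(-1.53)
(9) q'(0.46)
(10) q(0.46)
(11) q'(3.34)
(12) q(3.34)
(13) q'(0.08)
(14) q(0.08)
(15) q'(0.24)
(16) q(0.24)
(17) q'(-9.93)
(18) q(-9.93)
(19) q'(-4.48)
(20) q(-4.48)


(1) = -124.12
(2) = 944.03
(3) = -124.12
(4) = 944.03
(5) = -10.00
(6) = 3.87
(7) = -14.47
(8) = 10.60
(9) = 1.72
(10) = -2.09
(11) = 25.17
(12) = 36.64
(13) = -1.37
(14) = -2.16
(15) = -0.07
(16) = -2.27
(17) = -82.85
(18) = 419.36
(19) = -38.49
(20) = 88.72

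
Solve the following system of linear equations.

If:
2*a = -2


Then:
a = -1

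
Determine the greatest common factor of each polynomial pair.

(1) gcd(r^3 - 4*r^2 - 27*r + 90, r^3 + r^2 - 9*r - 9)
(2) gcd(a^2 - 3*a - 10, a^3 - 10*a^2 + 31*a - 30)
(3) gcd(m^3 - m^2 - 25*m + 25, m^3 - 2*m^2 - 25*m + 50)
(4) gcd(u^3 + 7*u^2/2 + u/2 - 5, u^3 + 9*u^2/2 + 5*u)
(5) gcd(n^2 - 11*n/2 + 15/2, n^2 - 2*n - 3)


(1) = r - 3
(2) = gcd((a - 5)*(a + 2), (a - 5)*(a - 3)*(a - 2)) = a - 5
(3) = gcd((m - 5)*(m - 1)*(m + 5), (m - 5)*(m - 2)*(m + 5)) = m^2 - 25
(4) = gcd((u - 1)*(u + 2)*(u + 5/2), u*(u + 2)*(u + 5/2)) = u^2 + 9*u/2 + 5
(5) = n - 3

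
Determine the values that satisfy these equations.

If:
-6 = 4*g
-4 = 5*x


Then:
g = -3/2
x = -4/5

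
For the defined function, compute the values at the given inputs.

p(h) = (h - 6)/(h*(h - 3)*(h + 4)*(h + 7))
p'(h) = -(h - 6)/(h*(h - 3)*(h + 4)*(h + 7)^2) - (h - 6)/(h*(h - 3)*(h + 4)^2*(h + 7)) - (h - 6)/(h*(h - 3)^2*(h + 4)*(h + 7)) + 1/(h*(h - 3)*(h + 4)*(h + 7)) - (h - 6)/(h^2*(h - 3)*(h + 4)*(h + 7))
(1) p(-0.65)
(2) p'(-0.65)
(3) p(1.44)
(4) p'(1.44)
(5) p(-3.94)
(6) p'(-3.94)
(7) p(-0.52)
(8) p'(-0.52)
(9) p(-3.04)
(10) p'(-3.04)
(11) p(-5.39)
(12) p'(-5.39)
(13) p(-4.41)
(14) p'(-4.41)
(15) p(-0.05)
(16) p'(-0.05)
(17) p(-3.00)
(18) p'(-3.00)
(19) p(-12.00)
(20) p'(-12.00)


(1) = -0.13
(2) = -0.16
(3) = 0.04
(4) = -0.03
(5) = -1.98
(6) = 33.06
(7) = -0.16
(8) = -0.25
(9) = -0.13
(10) = 0.12
(11) = 0.11
(12) = 0.04
(13) = 0.30
(14) = 0.70
(15) = -1.45
(16) = -28.56
(17) = -0.12
(18) = 0.11
(19) = -0.00
(20) = -0.00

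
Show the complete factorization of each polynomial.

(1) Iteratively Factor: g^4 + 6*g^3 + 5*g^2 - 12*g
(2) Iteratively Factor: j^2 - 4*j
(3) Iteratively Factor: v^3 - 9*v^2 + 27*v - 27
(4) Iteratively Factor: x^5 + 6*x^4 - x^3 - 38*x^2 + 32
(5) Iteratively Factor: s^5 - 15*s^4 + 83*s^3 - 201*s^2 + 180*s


(1) = (g + 3)*(g^3 + 3*g^2 - 4*g) = (g + 3)*(g + 4)*(g^2 - g) = g*(g + 3)*(g + 4)*(g - 1)
(2) = (j - 4)*(j)
(3) = (v - 3)*(v^2 - 6*v + 9) = (v - 3)^2*(v - 3)
(4) = (x + 1)*(x^4 + 5*x^3 - 6*x^2 - 32*x + 32) = (x - 1)*(x + 1)*(x^3 + 6*x^2 - 32) = (x - 2)*(x - 1)*(x + 1)*(x^2 + 8*x + 16) = (x - 2)*(x - 1)*(x + 1)*(x + 4)*(x + 4)
(5) = (s - 3)*(s^4 - 12*s^3 + 47*s^2 - 60*s) = (s - 5)*(s - 3)*(s^3 - 7*s^2 + 12*s) = (s - 5)*(s - 4)*(s - 3)*(s^2 - 3*s) = s*(s - 5)*(s - 4)*(s - 3)*(s - 3)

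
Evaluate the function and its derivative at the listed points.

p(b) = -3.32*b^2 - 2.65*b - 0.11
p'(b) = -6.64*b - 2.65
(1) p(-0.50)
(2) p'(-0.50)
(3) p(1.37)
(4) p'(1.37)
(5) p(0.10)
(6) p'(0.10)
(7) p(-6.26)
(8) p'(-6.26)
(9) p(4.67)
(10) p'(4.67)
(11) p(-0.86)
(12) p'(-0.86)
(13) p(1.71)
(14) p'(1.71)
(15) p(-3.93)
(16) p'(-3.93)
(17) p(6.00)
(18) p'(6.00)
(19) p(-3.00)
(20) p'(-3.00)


(1) = 0.38
(2) = 0.67
(3) = -9.97
(4) = -11.75
(5) = -0.41
(6) = -3.31
(7) = -113.62
(8) = 38.92
(9) = -84.89
(10) = -33.66
(11) = -0.29
(12) = 3.06
(13) = -14.35
(14) = -14.00
(15) = -40.97
(16) = 23.45
(17) = -135.53
(18) = -42.49
(19) = -22.04
(20) = 17.27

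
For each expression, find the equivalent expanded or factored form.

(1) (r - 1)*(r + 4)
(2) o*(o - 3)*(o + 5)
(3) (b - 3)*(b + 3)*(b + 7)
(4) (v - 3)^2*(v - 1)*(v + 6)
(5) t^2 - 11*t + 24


(1) = r^2 + 3*r - 4
(2) = o^3 + 2*o^2 - 15*o
(3) = b^3 + 7*b^2 - 9*b - 63
(4) = v^4 - v^3 - 27*v^2 + 81*v - 54
(5) = (t - 8)*(t - 3)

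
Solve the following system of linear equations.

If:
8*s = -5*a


Then:
a = -8*s/5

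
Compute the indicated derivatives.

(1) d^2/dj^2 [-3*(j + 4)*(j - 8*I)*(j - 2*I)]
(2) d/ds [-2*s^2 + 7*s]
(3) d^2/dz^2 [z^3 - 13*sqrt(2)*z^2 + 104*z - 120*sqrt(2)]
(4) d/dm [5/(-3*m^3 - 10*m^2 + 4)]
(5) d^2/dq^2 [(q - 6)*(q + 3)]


(1) = -18*j - 24 + 60*I
(2) = 7 - 4*s
(3) = 6*z - 26*sqrt(2)
(4) = 5*m*(9*m + 20)/(3*m^3 + 10*m^2 - 4)^2
(5) = 2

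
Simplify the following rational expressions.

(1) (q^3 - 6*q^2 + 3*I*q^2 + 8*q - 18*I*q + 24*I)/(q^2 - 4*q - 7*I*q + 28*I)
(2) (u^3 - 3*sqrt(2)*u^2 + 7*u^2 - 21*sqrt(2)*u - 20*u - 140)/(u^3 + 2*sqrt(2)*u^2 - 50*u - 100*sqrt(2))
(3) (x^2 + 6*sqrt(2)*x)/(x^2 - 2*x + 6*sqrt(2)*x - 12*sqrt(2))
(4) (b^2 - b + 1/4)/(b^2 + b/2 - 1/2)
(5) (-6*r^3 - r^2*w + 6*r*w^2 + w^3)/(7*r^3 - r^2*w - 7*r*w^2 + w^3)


(1) = (q^2 + q*(-2 + 3*I) - 6*I)/(q - 7*I)
(2) = (u + 7)/(u + 5*sqrt(2))
(3) = x/(x - 2)
(4) = (2*b - 1)/(2*b + 2)
(5) = (-6*r - w)/(7*r - w)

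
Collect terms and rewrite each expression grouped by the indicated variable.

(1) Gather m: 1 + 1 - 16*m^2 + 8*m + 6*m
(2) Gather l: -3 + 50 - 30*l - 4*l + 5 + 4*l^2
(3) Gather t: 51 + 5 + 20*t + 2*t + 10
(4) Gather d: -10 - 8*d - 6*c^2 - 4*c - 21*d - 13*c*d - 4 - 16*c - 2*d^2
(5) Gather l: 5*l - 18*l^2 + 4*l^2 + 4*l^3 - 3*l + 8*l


(1) = -16*m^2 + 14*m + 2
(2) = 4*l^2 - 34*l + 52
(3) = 22*t + 66
(4) = -6*c^2 - 20*c - 2*d^2 + d*(-13*c - 29) - 14
(5) = 4*l^3 - 14*l^2 + 10*l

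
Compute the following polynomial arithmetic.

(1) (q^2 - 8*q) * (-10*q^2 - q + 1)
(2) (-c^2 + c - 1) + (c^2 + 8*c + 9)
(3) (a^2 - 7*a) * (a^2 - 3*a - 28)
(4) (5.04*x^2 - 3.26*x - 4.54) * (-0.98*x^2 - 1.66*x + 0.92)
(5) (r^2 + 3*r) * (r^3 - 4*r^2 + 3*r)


(1) = -10*q^4 + 79*q^3 + 9*q^2 - 8*q
(2) = 9*c + 8
(3) = a^4 - 10*a^3 - 7*a^2 + 196*a
(4) = -4.9392*x^4 - 5.1716*x^3 + 14.4976*x^2 + 4.5372*x - 4.1768
(5) = r^5 - r^4 - 9*r^3 + 9*r^2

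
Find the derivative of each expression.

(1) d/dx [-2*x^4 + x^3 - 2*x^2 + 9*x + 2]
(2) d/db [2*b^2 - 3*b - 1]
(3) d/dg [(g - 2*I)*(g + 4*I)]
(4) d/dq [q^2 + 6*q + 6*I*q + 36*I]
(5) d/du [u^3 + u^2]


(1) = -8*x^3 + 3*x^2 - 4*x + 9
(2) = 4*b - 3
(3) = 2*g + 2*I
(4) = 2*q + 6 + 6*I
(5) = u*(3*u + 2)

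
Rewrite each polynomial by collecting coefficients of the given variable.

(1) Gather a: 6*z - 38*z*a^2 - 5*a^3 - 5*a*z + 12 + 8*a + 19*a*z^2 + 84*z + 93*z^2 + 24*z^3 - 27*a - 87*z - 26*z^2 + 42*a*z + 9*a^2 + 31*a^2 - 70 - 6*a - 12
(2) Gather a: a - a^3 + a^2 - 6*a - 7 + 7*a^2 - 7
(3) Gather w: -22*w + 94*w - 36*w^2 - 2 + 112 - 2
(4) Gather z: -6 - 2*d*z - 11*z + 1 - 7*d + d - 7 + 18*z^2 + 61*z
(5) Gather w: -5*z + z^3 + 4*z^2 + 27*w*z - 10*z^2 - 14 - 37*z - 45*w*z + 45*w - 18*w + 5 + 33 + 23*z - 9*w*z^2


(1) = -5*a^3 + a^2*(40 - 38*z) + a*(19*z^2 + 37*z - 25) + 24*z^3 + 67*z^2 + 3*z - 70
(2) = -a^3 + 8*a^2 - 5*a - 14
(3) = -36*w^2 + 72*w + 108
(4) = -6*d + 18*z^2 + z*(50 - 2*d) - 12
(5) = w*(-9*z^2 - 18*z + 27) + z^3 - 6*z^2 - 19*z + 24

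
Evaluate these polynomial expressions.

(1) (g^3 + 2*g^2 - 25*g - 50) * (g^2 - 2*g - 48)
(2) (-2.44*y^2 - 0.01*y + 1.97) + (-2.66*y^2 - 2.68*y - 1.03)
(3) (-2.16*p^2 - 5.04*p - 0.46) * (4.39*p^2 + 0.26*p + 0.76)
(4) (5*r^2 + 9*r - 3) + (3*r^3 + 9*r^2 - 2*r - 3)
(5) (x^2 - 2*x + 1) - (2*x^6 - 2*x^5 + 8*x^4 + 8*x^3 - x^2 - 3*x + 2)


(1) = g^5 - 77*g^3 - 96*g^2 + 1300*g + 2400
(2) = -5.1*y^2 - 2.69*y + 0.94
(3) = -9.4824*p^4 - 22.6872*p^3 - 4.9714*p^2 - 3.95*p - 0.3496
(4) = 3*r^3 + 14*r^2 + 7*r - 6
(5) = -2*x^6 + 2*x^5 - 8*x^4 - 8*x^3 + 2*x^2 + x - 1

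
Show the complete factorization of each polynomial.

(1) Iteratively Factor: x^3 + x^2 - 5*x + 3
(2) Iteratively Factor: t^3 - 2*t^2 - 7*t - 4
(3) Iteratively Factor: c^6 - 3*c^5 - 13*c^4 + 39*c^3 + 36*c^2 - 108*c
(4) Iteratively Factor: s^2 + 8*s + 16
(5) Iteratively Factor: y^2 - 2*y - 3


(1) = (x - 1)*(x^2 + 2*x - 3) = (x - 1)^2*(x + 3)
(2) = (t + 1)*(t^2 - 3*t - 4) = (t + 1)^2*(t - 4)
(3) = (c - 3)*(c^5 - 13*c^3 + 36*c) = (c - 3)^2*(c^4 + 3*c^3 - 4*c^2 - 12*c) = c*(c - 3)^2*(c^3 + 3*c^2 - 4*c - 12) = c*(c - 3)^2*(c + 2)*(c^2 + c - 6) = c*(c - 3)^2*(c + 2)*(c + 3)*(c - 2)
(4) = (s + 4)*(s + 4)
(5) = (y - 3)*(y + 1)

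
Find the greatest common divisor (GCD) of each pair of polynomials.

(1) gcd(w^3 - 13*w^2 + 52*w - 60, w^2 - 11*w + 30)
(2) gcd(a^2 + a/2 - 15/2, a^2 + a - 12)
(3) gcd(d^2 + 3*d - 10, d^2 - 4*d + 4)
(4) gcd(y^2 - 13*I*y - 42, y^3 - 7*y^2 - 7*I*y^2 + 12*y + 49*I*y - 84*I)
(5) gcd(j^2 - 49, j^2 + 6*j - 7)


(1) = gcd((w - 6)*(w - 5)*(w - 2), (w - 6)*(w - 5)) = w^2 - 11*w + 30
(2) = gcd((a - 5/2)*(a + 3), (a - 3)*(a + 4)) = 1
(3) = d - 2
(4) = y - 7*I
(5) = j + 7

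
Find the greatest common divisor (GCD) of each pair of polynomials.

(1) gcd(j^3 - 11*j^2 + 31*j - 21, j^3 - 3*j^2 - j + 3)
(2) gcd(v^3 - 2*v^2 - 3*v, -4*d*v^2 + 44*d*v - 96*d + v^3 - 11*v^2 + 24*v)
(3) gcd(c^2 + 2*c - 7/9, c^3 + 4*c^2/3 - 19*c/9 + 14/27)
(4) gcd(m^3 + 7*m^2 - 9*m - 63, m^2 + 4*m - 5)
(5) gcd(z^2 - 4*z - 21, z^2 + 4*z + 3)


(1) = j^2 - 4*j + 3
(2) = gcd(v*(v - 3)*(v + 1), (-4*d + v)*(v - 8)*(v - 3)) = v - 3
(3) = c^2 + 2*c - 7/9
(4) = 1
(5) = z + 3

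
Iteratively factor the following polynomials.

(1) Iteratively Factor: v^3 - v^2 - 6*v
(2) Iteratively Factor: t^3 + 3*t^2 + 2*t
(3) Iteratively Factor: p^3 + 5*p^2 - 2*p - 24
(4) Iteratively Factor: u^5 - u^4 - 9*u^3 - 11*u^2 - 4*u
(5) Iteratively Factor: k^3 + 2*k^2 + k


(1) = (v + 2)*(v^2 - 3*v) = v*(v + 2)*(v - 3)
(2) = (t + 2)*(t^2 + t) = (t + 1)*(t + 2)*(t)
(3) = (p + 3)*(p^2 + 2*p - 8) = (p - 2)*(p + 3)*(p + 4)
(4) = (u - 4)*(u^4 + 3*u^3 + 3*u^2 + u) = (u - 4)*(u + 1)*(u^3 + 2*u^2 + u) = u*(u - 4)*(u + 1)*(u^2 + 2*u + 1) = u*(u - 4)*(u + 1)^2*(u + 1)
(5) = (k + 1)*(k^2 + k) = (k + 1)^2*(k)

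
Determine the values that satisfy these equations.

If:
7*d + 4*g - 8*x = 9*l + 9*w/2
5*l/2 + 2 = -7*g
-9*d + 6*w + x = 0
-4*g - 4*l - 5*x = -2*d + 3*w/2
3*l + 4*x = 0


Then:
d = 32/7
g = -2/7
l = 0
w = 48/7
x = 0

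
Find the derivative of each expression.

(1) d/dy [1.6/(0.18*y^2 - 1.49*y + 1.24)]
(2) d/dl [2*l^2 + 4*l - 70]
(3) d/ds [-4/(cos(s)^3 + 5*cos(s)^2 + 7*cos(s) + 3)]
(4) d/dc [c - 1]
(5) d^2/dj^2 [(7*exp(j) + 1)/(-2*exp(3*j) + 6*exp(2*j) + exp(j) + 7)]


(1) = (2.384 - 0.576*y)/(0.18*y^2 - 1.49*y + 1.24)^2
(2) = 4*l + 4
(3) = 4*(3*sin(s)^2 - 10*cos(s) - 10)*sin(s)/((cos(s) + 1)^4*(cos(s) + 3)^2)
(4) = 1
(5) = (-112*exp(6*j) + 216*exp(5*j) - 176*exp(4*j) - 1372*exp(3*j) + 1620*exp(2*j) + 216*exp(j) - 336)*exp(j)/(8*exp(9*j) - 72*exp(8*j) + 204*exp(7*j) - 228*exp(6*j) + 402*exp(5*j) - 690*exp(4*j) + 41*exp(3*j) - 903*exp(2*j) - 147*exp(j) - 343)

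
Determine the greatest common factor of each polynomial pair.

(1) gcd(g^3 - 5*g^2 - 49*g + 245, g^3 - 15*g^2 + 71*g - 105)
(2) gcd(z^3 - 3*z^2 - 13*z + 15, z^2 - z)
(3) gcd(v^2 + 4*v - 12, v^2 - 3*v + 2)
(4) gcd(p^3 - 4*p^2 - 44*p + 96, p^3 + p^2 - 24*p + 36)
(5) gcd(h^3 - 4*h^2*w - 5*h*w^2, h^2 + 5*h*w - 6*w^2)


(1) = gcd((g - 7)*(g - 5)*(g + 7), (g - 7)*(g - 5)*(g - 3)) = g^2 - 12*g + 35
(2) = gcd((z - 5)*(z - 1)*(z + 3), z*(z - 1)) = z - 1
(3) = v - 2
(4) = p^2 + 4*p - 12
(5) = gcd(h*(h - 5*w)*(h + w), (h - w)*(h + 6*w)) = 1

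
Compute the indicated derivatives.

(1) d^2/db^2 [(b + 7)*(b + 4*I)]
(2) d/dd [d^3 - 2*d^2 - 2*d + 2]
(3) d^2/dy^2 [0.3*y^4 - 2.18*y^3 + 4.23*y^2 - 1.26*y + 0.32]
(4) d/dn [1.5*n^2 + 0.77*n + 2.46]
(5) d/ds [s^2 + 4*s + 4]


(1) = 2
(2) = 3*d^2 - 4*d - 2
(3) = 3.6*y^2 - 13.08*y + 8.46
(4) = 3.0*n + 0.77
(5) = 2*s + 4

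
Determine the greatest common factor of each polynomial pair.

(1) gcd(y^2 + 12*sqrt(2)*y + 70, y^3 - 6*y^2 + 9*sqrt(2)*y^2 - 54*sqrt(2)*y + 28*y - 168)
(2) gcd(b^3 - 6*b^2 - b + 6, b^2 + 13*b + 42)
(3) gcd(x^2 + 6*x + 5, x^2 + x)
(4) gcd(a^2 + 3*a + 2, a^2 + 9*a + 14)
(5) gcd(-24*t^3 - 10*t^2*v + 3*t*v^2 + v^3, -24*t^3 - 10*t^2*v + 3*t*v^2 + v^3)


(1) = gcd((y + 5*sqrt(2))*(y + 7*sqrt(2)), (y - 6)*(y + 2*sqrt(2))*(y + 7*sqrt(2))) = y + 7*sqrt(2)
(2) = gcd((b - 6)*(b - 1)*(b + 1), (b + 6)*(b + 7)) = 1
(3) = x + 1
(4) = a + 2
(5) = gcd((-3*t + v)*(2*t + v)*(4*t + v), (-3*t + v)*(2*t + v)*(4*t + v)) = 24*t^3 + 10*t^2*v - 3*t*v^2 - v^3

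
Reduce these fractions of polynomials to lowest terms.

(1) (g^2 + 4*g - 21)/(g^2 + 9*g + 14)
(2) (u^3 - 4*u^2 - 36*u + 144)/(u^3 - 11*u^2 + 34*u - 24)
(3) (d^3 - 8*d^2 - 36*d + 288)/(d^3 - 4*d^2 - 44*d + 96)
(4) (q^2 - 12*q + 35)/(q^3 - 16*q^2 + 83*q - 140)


(1) = (g - 3)/(g + 2)
(2) = (u + 6)/(u - 1)
(3) = (d - 6)/(d - 2)
(4) = 1/(q - 4)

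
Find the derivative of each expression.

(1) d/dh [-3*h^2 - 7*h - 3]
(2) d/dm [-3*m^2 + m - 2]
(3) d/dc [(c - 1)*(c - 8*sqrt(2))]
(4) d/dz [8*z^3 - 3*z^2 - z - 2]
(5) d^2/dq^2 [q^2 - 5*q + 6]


(1) = -6*h - 7
(2) = 1 - 6*m
(3) = 2*c - 8*sqrt(2) - 1
(4) = 24*z^2 - 6*z - 1
(5) = 2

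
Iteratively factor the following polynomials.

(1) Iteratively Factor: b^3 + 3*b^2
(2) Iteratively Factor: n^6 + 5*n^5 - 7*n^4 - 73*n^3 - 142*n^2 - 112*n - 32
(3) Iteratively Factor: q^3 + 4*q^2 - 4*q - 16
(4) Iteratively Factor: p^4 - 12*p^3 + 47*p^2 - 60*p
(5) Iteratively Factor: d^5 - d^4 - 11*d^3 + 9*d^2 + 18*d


(1) = (b)*(b^2 + 3*b) = b^2*(b + 3)
(2) = (n + 4)*(n^5 + n^4 - 11*n^3 - 29*n^2 - 26*n - 8) = (n - 4)*(n + 4)*(n^4 + 5*n^3 + 9*n^2 + 7*n + 2) = (n - 4)*(n + 1)*(n + 4)*(n^3 + 4*n^2 + 5*n + 2) = (n - 4)*(n + 1)^2*(n + 4)*(n^2 + 3*n + 2) = (n - 4)*(n + 1)^2*(n + 2)*(n + 4)*(n + 1)
(3) = (q - 2)*(q^2 + 6*q + 8) = (q - 2)*(q + 4)*(q + 2)
(4) = (p - 3)*(p^3 - 9*p^2 + 20*p) = (p - 4)*(p - 3)*(p^2 - 5*p) = p*(p - 4)*(p - 3)*(p - 5)
(5) = (d + 3)*(d^4 - 4*d^3 + d^2 + 6*d) = (d + 1)*(d + 3)*(d^3 - 5*d^2 + 6*d) = (d - 3)*(d + 1)*(d + 3)*(d^2 - 2*d) = d*(d - 3)*(d + 1)*(d + 3)*(d - 2)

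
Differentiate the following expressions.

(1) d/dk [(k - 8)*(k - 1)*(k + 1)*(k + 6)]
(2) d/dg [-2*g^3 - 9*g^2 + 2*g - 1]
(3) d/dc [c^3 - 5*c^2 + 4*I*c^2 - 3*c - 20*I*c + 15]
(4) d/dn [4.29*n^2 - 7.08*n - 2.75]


(1) = 4*k^3 - 6*k^2 - 98*k + 2
(2) = -6*g^2 - 18*g + 2
(3) = 3*c^2 + c*(-10 + 8*I) - 3 - 20*I
(4) = 8.58*n - 7.08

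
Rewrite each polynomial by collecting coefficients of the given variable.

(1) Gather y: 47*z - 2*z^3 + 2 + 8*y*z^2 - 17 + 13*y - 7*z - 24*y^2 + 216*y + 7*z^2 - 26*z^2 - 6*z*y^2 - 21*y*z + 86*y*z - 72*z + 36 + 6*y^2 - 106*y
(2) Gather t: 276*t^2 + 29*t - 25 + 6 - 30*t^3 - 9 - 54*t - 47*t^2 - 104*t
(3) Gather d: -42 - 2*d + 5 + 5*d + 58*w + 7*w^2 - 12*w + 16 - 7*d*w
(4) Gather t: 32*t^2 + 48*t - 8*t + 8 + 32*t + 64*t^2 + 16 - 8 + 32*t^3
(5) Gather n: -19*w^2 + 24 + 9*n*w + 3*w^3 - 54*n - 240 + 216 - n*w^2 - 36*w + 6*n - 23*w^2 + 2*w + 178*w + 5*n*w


(1) = y^2*(-6*z - 18) + y*(8*z^2 + 65*z + 123) - 2*z^3 - 19*z^2 - 32*z + 21
(2) = -30*t^3 + 229*t^2 - 129*t - 28
(3) = d*(3 - 7*w) + 7*w^2 + 46*w - 21
(4) = 32*t^3 + 96*t^2 + 72*t + 16
(5) = n*(-w^2 + 14*w - 48) + 3*w^3 - 42*w^2 + 144*w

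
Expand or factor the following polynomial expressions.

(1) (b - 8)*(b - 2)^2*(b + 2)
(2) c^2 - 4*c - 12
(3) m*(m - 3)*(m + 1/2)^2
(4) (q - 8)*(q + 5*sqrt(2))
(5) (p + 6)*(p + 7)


(1) = b^4 - 10*b^3 + 12*b^2 + 40*b - 64
(2) = (c - 6)*(c + 2)
(3) = m^4 - 2*m^3 - 11*m^2/4 - 3*m/4
(4) = q^2 - 8*q + 5*sqrt(2)*q - 40*sqrt(2)
(5) = p^2 + 13*p + 42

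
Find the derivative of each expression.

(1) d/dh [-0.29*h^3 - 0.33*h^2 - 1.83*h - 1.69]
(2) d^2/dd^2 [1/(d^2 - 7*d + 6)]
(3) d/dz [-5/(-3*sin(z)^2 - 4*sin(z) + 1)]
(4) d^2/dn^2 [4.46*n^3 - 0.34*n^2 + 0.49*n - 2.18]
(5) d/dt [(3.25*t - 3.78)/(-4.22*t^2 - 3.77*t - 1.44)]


(1) = -0.87*h^2 - 0.66*h - 1.83
(2) = 2*(-d^2 + 7*d + (2*d - 7)^2 - 6)/(d^2 - 7*d + 6)^3
(3) = -10*(3*sin(z) + 2)*cos(z)/(3*sin(z)^2 + 4*sin(z) - 1)^2
(4) = 26.76*n - 0.68
(5) = (13.715*t^2 - 31.9032*t - 18.9306)/(17.8084*t^4 + 31.8188*t^3 + 26.3665*t^2 + 10.8576*t + 2.0736)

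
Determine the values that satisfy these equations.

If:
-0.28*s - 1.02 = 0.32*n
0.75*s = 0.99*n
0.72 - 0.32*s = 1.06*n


Then:
No Solution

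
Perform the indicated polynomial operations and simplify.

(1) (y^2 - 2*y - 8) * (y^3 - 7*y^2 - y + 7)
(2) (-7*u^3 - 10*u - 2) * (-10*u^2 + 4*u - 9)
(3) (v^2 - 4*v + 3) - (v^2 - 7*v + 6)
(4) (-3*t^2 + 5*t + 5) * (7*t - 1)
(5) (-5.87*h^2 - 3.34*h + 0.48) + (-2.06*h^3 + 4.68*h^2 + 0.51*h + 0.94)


(1) = y^5 - 9*y^4 + 5*y^3 + 65*y^2 - 6*y - 56
(2) = 70*u^5 - 28*u^4 + 163*u^3 - 20*u^2 + 82*u + 18
(3) = 3*v - 3
(4) = -21*t^3 + 38*t^2 + 30*t - 5
(5) = -2.06*h^3 - 1.19*h^2 - 2.83*h + 1.42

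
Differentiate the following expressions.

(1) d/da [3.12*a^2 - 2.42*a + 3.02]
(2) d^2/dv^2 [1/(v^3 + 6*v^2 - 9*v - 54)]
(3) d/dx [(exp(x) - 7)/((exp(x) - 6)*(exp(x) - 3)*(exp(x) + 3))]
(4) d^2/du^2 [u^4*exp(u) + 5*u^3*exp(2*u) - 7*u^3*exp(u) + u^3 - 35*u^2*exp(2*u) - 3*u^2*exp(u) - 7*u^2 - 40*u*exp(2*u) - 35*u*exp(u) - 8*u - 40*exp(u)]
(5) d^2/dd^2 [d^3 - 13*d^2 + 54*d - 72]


(1) = 6.24*a - 2.42
(2) = 6*(-(v + 2)*(v^3 + 6*v^2 - 9*v - 54) + 3*(v^2 + 4*v - 3)^2)/(v^3 + 6*v^2 - 9*v - 54)^3
(3) = (-2*exp(3*x) + 27*exp(2*x) - 84*exp(x) - 9)*exp(x)/(exp(6*x) - 12*exp(5*x) + 18*exp(4*x) + 216*exp(3*x) - 567*exp(2*x) - 972*exp(x) + 2916)
(4) = u^4*exp(u) + 20*u^3*exp(2*u) + u^3*exp(u) - 80*u^2*exp(2*u) - 33*u^2*exp(u) - 410*u*exp(2*u) - 89*u*exp(u) + 6*u - 230*exp(2*u) - 116*exp(u) - 14
(5) = 6*d - 26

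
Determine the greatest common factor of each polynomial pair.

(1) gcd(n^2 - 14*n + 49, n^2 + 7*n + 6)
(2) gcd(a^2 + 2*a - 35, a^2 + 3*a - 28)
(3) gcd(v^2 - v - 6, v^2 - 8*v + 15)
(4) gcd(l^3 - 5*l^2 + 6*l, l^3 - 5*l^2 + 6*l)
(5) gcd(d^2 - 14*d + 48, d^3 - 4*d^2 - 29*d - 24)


(1) = 1
(2) = a + 7
(3) = gcd((v - 3)*(v + 2), (v - 5)*(v - 3)) = v - 3
(4) = l^3 - 5*l^2 + 6*l
(5) = d - 8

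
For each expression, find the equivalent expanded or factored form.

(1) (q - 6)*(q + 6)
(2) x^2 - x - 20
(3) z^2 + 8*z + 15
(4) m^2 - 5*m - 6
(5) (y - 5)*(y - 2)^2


(1) = q^2 - 36
(2) = (x - 5)*(x + 4)
(3) = (z + 3)*(z + 5)
(4) = (m - 6)*(m + 1)
(5) = y^3 - 9*y^2 + 24*y - 20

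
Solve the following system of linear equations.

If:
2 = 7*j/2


Then:
j = 4/7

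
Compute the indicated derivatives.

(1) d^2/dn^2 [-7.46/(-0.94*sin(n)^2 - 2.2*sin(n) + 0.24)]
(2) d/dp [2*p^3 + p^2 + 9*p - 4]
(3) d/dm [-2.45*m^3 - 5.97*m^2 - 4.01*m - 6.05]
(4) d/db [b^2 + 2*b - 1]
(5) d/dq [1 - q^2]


(1) = (-26.366624*sin(n)^4 - 46.28184*sin(n)^3 - 3.288368*sin(n)^2 + 88.6248*sin(n) + 75.578752)/(0.94*sin(n)^2 + 2.2*sin(n) - 0.24)^3
(2) = 6*p^2 + 2*p + 9
(3) = -7.35*m^2 - 11.94*m - 4.01
(4) = 2*b + 2
(5) = -2*q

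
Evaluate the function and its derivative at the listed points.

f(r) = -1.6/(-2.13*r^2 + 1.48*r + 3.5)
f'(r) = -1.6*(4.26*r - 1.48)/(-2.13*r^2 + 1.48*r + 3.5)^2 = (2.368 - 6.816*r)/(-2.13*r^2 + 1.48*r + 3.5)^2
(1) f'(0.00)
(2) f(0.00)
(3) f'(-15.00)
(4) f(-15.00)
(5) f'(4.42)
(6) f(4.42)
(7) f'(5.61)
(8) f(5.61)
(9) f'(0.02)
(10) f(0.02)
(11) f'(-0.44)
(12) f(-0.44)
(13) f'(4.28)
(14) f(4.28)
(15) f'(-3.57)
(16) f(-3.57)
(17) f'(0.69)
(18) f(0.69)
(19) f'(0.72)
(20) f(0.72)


(1) = 0.19
(2) = -0.46
(3) = 0.00
(4) = 0.00
(5) = -0.03
(6) = 0.05
(7) = -0.01
(8) = 0.03
(9) = 0.18
(10) = -0.45
(11) = 0.90
(12) = -0.66
(13) = -0.03
(14) = 0.05
(15) = 0.03
(16) = 0.06
(17) = -0.19
(18) = -0.46
(19) = -0.21
(20) = -0.46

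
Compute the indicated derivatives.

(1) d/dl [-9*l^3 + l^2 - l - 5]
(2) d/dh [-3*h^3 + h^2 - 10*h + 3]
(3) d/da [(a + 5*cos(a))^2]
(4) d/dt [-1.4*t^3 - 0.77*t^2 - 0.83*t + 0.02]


(1) = -27*l^2 + 2*l - 1
(2) = -9*h^2 + 2*h - 10
(3) = -2*(a + 5*cos(a))*(5*sin(a) - 1)
(4) = -4.2*t^2 - 1.54*t - 0.83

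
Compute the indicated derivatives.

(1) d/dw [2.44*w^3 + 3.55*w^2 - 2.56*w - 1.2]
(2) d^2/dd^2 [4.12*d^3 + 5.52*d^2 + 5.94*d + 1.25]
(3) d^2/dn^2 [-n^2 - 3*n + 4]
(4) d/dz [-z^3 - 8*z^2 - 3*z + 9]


(1) = 7.32*w^2 + 7.1*w - 2.56
(2) = 24.72*d + 11.04
(3) = -2
(4) = -3*z^2 - 16*z - 3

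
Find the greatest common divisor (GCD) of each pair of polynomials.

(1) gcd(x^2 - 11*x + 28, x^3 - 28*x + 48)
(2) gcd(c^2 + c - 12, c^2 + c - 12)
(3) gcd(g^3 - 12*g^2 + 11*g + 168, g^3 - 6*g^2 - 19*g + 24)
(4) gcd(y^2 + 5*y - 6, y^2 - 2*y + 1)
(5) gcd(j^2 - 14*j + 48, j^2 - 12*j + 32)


(1) = x - 4
(2) = gcd((c - 3)*(c + 4), (c - 3)*(c + 4)) = c^2 + c - 12
(3) = g^2 - 5*g - 24
(4) = y - 1
(5) = j - 8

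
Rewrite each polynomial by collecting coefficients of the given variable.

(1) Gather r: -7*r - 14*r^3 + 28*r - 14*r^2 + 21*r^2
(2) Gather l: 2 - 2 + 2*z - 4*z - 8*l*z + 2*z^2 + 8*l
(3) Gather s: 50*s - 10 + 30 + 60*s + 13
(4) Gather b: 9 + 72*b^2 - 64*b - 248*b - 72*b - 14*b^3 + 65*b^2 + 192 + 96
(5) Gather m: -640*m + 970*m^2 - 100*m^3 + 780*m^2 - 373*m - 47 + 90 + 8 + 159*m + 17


(1) = -14*r^3 + 7*r^2 + 21*r
(2) = l*(8 - 8*z) + 2*z^2 - 2*z
(3) = 110*s + 33
(4) = -14*b^3 + 137*b^2 - 384*b + 297
(5) = -100*m^3 + 1750*m^2 - 854*m + 68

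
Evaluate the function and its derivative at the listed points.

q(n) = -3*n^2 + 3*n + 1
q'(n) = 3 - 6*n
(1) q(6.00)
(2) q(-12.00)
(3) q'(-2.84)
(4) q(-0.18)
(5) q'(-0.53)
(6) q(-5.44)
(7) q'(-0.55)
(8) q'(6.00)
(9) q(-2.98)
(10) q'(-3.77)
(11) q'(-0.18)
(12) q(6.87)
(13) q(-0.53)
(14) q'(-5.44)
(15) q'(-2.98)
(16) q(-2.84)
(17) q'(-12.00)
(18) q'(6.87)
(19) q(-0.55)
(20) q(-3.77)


(1) = -89.00
(2) = -467.00
(3) = 20.04
(4) = 0.36
(5) = 6.18
(6) = -104.10
(7) = 6.30
(8) = -33.00
(9) = -34.58
(10) = 25.62
(11) = 4.08
(12) = -119.98
(13) = -1.43
(14) = 35.64
(15) = 20.88
(16) = -31.72
(17) = 75.00
(18) = -38.22
(19) = -1.56
(20) = -52.95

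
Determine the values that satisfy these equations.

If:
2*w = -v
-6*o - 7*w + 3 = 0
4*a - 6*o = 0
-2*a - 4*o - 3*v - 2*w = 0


Then:
a = 18/73
o = 12/73
v = -42/73
w = 21/73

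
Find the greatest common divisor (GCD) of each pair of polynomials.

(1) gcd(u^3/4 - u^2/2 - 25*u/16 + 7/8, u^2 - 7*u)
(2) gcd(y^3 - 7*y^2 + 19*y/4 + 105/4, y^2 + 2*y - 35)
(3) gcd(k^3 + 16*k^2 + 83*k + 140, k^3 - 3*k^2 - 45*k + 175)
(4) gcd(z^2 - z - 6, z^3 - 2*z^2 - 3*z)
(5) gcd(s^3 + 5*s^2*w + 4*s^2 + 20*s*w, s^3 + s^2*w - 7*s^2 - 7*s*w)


(1) = 1
(2) = gcd((y - 5)*(y - 7/2)*(y + 3/2), (y - 5)*(y + 7)) = y - 5
(3) = k + 7
(4) = z - 3
(5) = gcd(s*(s + 4)*(s + 5*w), s*(s - 7)*(s + w)) = s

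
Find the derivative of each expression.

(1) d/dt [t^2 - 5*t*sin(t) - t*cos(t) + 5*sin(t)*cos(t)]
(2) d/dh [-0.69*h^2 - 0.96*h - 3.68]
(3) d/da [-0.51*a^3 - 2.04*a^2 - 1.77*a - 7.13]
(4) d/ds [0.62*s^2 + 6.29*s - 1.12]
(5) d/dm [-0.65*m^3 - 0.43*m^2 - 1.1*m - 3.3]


(1) = t*sin(t) - 5*t*cos(t) + 2*t - 5*sin(t) - cos(t) + 5*cos(2*t)
(2) = -1.38*h - 0.96
(3) = -1.53*a^2 - 4.08*a - 1.77
(4) = 1.24*s + 6.29
(5) = -1.95*m^2 - 0.86*m - 1.1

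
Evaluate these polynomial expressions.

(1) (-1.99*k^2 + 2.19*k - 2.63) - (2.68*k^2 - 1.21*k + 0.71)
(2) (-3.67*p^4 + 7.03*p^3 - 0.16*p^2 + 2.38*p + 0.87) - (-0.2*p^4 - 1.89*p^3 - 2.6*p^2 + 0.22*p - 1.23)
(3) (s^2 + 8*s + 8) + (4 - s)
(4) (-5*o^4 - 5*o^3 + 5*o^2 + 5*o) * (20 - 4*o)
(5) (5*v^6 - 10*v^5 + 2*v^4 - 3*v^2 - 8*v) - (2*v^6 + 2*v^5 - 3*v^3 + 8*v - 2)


(1) = -4.67*k^2 + 3.4*k - 3.34
(2) = -3.47*p^4 + 8.92*p^3 + 2.44*p^2 + 2.16*p + 2.1
(3) = s^2 + 7*s + 12
(4) = 20*o^5 - 80*o^4 - 120*o^3 + 80*o^2 + 100*o
(5) = 3*v^6 - 12*v^5 + 2*v^4 + 3*v^3 - 3*v^2 - 16*v + 2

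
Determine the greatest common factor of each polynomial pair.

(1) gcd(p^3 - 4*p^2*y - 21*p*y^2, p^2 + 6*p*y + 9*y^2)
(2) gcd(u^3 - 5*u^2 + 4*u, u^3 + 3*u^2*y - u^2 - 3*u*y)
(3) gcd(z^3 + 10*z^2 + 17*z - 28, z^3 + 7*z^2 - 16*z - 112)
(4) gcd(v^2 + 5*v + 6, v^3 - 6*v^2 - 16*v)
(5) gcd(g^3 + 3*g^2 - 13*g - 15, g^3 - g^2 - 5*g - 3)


(1) = p + 3*y
(2) = gcd(u*(u - 4)*(u - 1), u*(u - 1)*(u + 3*y)) = u^2 - u
(3) = gcd((z - 1)*(z + 4)*(z + 7), (z - 4)*(z + 4)*(z + 7)) = z^2 + 11*z + 28
(4) = gcd((v + 2)*(v + 3), v*(v - 8)*(v + 2)) = v + 2
(5) = g^2 - 2*g - 3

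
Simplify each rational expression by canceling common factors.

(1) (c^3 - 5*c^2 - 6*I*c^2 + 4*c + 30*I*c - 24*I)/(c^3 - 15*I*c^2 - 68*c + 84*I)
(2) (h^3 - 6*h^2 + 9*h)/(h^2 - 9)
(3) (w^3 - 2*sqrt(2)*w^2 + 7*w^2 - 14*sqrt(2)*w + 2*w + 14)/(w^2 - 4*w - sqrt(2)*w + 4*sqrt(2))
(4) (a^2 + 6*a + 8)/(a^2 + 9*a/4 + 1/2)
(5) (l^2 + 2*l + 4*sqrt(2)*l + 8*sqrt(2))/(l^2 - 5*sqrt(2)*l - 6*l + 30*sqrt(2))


(1) = (c^2 - 5*c + 4)/(c^2 - 9*I*c - 14)
(2) = (h^2 - 3*h)/(h + 3)
(3) = (w^2 + w*(7 - sqrt(2)) - 7*sqrt(2))/(w - 4)
(4) = (4*a + 16)/(4*a + 1)
(5) = (l^2 + l*(2 + 4*sqrt(2)) + 8*sqrt(2))/(l^2 + l*(-5*sqrt(2) - 6) + 30*sqrt(2))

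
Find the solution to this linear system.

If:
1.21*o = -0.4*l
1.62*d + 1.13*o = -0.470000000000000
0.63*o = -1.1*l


Then:
d = -0.29
l = 0.00
o = 0.00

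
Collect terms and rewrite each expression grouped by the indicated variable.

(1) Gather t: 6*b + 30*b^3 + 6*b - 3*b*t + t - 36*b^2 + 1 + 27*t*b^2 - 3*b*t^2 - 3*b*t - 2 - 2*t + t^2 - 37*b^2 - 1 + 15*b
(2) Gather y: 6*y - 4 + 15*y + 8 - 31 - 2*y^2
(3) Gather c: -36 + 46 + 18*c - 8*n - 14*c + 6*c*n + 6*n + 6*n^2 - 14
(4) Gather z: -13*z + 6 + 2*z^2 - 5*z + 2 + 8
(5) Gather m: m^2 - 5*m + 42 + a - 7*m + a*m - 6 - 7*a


(1) = 30*b^3 - 73*b^2 + 27*b + t^2*(1 - 3*b) + t*(27*b^2 - 6*b - 1) - 2
(2) = -2*y^2 + 21*y - 27
(3) = c*(6*n + 4) + 6*n^2 - 2*n - 4
(4) = 2*z^2 - 18*z + 16
(5) = -6*a + m^2 + m*(a - 12) + 36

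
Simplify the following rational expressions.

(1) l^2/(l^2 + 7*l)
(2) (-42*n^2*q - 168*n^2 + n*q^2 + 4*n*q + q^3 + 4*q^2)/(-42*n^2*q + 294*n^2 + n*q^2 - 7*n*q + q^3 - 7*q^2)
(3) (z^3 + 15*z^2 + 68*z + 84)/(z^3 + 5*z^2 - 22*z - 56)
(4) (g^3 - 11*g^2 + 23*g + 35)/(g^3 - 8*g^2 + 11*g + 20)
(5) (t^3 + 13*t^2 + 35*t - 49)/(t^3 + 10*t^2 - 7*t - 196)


(1) = l/(l + 7)
(2) = (q + 4)/(q - 7)
(3) = (z + 6)/(z - 4)
(4) = (g - 7)/(g - 4)
(5) = (t - 1)/(t - 4)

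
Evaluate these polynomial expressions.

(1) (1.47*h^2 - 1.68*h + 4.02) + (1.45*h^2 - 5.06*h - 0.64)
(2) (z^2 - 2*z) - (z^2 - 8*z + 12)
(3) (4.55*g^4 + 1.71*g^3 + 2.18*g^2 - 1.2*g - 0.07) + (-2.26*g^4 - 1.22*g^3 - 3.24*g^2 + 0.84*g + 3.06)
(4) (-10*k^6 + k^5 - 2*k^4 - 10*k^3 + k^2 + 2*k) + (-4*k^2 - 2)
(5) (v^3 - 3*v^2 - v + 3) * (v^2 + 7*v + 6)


(1) = 2.92*h^2 - 6.74*h + 3.38
(2) = 6*z - 12
(3) = 2.29*g^4 + 0.49*g^3 - 1.06*g^2 - 0.36*g + 2.99
(4) = -10*k^6 + k^5 - 2*k^4 - 10*k^3 - 3*k^2 + 2*k - 2
(5) = v^5 + 4*v^4 - 16*v^3 - 22*v^2 + 15*v + 18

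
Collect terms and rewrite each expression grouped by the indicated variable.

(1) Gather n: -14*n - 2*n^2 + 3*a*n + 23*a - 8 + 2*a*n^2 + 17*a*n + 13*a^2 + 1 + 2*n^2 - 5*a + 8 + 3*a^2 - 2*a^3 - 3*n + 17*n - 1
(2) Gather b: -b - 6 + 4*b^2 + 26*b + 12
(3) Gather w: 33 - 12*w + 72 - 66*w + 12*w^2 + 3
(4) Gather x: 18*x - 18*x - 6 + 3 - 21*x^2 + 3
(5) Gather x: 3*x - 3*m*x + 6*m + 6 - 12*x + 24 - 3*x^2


(1) = -2*a^3 + 16*a^2 + 2*a*n^2 + 20*a*n + 18*a
(2) = 4*b^2 + 25*b + 6
(3) = 12*w^2 - 78*w + 108
(4) = -21*x^2
(5) = 6*m - 3*x^2 + x*(-3*m - 9) + 30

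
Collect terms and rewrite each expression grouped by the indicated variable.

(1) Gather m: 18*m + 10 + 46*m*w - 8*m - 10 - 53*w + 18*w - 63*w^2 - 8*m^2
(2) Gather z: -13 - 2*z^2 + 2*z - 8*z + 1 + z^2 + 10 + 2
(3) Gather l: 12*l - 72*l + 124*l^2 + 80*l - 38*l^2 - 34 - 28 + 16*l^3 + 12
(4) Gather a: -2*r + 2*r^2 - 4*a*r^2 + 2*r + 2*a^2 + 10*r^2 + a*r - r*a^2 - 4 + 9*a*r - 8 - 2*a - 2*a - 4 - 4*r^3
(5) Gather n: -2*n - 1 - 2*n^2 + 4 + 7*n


(1) = -8*m^2 + m*(46*w + 10) - 63*w^2 - 35*w
(2) = -z^2 - 6*z
(3) = 16*l^3 + 86*l^2 + 20*l - 50
(4) = a^2*(2 - r) + a*(-4*r^2 + 10*r - 4) - 4*r^3 + 12*r^2 - 16
(5) = -2*n^2 + 5*n + 3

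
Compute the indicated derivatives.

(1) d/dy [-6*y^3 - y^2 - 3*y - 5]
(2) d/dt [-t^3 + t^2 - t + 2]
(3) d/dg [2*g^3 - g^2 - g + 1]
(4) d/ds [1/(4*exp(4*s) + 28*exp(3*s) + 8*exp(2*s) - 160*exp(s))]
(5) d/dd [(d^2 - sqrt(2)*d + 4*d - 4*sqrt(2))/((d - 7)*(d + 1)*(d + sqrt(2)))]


(1) = -18*y^2 - 2*y - 3
(2) = -3*t^2 + 2*t - 1
(3) = 6*g^2 - 2*g - 1
(4) = (-exp(3*s) - 21*exp(2*s)/4 - exp(s) + 10)*exp(-s)/(exp(3*s) + 7*exp(2*s) + 2*exp(s) - 40)^2
(5) = ((d - 7)*(d + 1)*(d + sqrt(2))*(2*d - sqrt(2) + 4) + (d - 7)*(d + 1)*(-d^2 - 4*d + sqrt(2)*d + 4*sqrt(2)) + (d - 7)*(d + sqrt(2))*(-d^2 - 4*d + sqrt(2)*d + 4*sqrt(2)) + (d + 1)*(d + sqrt(2))*(-d^2 - 4*d + sqrt(2)*d + 4*sqrt(2)))/((d - 7)^2*(d + 1)^2*(d + sqrt(2))^2)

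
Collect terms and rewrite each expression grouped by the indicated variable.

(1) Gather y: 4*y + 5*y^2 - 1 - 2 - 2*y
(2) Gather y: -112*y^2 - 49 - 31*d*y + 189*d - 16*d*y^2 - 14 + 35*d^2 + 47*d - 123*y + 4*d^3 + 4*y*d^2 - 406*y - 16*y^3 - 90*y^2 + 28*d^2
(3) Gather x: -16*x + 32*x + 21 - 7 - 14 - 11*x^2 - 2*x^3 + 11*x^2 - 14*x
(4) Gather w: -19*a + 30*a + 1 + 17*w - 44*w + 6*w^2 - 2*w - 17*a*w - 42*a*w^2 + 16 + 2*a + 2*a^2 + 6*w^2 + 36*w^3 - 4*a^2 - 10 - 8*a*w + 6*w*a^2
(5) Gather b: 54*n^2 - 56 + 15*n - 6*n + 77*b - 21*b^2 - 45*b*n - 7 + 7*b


(1) = 5*y^2 + 2*y - 3
(2) = 4*d^3 + 63*d^2 + 236*d - 16*y^3 + y^2*(-16*d - 202) + y*(4*d^2 - 31*d - 529) - 63
(3) = -2*x^3 + 2*x
(4) = -2*a^2 + 13*a + 36*w^3 + w^2*(12 - 42*a) + w*(6*a^2 - 25*a - 29) + 7
(5) = -21*b^2 + b*(84 - 45*n) + 54*n^2 + 9*n - 63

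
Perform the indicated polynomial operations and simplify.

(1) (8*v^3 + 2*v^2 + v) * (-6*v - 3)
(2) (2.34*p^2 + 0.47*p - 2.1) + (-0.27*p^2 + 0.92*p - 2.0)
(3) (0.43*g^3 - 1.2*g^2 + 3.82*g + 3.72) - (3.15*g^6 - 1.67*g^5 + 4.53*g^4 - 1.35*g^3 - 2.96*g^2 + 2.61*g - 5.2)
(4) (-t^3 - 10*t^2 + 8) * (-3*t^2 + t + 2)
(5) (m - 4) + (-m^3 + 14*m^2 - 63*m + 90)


(1) = -48*v^4 - 36*v^3 - 12*v^2 - 3*v
(2) = 2.07*p^2 + 1.39*p - 4.1
(3) = -3.15*g^6 + 1.67*g^5 - 4.53*g^4 + 1.78*g^3 + 1.76*g^2 + 1.21*g + 8.92
(4) = 3*t^5 + 29*t^4 - 12*t^3 - 44*t^2 + 8*t + 16
(5) = -m^3 + 14*m^2 - 62*m + 86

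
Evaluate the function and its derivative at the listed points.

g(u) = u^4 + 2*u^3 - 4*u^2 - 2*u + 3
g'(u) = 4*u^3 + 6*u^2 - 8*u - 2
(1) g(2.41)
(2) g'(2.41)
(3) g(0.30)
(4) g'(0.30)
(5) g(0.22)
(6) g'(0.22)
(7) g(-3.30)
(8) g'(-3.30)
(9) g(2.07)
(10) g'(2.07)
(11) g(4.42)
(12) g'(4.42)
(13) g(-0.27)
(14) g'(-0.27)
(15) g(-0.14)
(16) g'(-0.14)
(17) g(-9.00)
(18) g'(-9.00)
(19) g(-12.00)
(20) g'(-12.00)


(1) = 36.68
(2) = 69.56
(3) = 2.10
(4) = -3.75
(5) = 2.39
(6) = -3.43
(7) = 12.76
(8) = -54.01
(9) = 17.82
(10) = 42.63
(11) = 470.39
(12) = 425.26
(13) = 3.21
(14) = 0.52
(15) = 3.20
(16) = -0.77
(17) = 4800.00
(18) = -2360.00
(19) = 16731.00
(20) = -5954.00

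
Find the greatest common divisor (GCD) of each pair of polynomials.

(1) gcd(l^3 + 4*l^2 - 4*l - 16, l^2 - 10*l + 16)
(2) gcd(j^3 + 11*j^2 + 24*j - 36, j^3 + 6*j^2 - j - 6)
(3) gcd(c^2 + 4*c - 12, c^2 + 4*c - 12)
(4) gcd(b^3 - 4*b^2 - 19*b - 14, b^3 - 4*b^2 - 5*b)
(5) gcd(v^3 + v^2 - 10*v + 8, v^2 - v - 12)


(1) = gcd((l - 2)*(l + 2)*(l + 4), (l - 8)*(l - 2)) = l - 2
(2) = gcd((j - 1)*(j + 6)^2, (j - 1)*(j + 1)*(j + 6)) = j^2 + 5*j - 6
(3) = gcd((c - 2)*(c + 6), (c - 2)*(c + 6)) = c^2 + 4*c - 12
(4) = gcd((b - 7)*(b + 1)*(b + 2), b*(b - 5)*(b + 1)) = b + 1
(5) = gcd((v - 2)*(v - 1)*(v + 4), (v - 4)*(v + 3)) = 1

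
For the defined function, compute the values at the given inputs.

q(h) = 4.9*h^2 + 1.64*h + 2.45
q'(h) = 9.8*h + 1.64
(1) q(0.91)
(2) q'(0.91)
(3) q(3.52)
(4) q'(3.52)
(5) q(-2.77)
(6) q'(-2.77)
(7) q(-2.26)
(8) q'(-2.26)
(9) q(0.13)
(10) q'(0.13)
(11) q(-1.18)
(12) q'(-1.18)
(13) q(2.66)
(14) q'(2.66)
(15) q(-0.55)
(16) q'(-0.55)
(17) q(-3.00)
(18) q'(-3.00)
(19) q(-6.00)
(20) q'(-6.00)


(1) = 8.00
(2) = 10.56
(3) = 68.94
(4) = 36.14
(5) = 35.50
(6) = -25.51
(7) = 23.77
(8) = -20.51
(9) = 2.75
(10) = 2.91
(11) = 7.34
(12) = -9.92
(13) = 41.48
(14) = 27.71
(15) = 3.03
(16) = -3.75
(17) = 41.63
(18) = -27.76
(19) = 169.01
(20) = -57.16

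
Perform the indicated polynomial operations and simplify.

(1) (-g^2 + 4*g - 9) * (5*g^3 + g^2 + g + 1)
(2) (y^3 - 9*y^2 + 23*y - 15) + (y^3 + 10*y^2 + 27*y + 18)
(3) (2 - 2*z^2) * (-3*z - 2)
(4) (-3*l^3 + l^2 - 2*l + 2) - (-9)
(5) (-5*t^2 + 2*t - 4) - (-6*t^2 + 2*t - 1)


(1) = -5*g^5 + 19*g^4 - 42*g^3 - 6*g^2 - 5*g - 9
(2) = 2*y^3 + y^2 + 50*y + 3
(3) = 6*z^3 + 4*z^2 - 6*z - 4
(4) = -3*l^3 + l^2 - 2*l + 11
(5) = t^2 - 3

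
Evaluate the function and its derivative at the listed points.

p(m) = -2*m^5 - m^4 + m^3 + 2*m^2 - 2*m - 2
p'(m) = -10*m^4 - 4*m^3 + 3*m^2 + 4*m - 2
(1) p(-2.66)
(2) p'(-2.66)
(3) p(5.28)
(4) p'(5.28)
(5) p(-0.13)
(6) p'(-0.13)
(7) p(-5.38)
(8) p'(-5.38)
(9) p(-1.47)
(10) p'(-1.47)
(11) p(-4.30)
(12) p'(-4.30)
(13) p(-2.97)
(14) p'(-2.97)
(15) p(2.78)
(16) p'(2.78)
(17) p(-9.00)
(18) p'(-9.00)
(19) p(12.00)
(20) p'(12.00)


(1) = 214.93
(2) = -416.77
(3) = -8794.10
(4) = -8258.09
(5) = -1.71
(6) = -2.46
(7) = 8087.64
(8) = -7691.59
(9) = 11.14
(10) = -35.39
(11) = 2562.36
(12) = -3064.50
(13) = 379.76
(14) = -660.71
(15) = -362.44
(16) = -650.92
(17) = 110986.00
(18) = -62489.00
(19) = -516410.00
(20) = -213794.00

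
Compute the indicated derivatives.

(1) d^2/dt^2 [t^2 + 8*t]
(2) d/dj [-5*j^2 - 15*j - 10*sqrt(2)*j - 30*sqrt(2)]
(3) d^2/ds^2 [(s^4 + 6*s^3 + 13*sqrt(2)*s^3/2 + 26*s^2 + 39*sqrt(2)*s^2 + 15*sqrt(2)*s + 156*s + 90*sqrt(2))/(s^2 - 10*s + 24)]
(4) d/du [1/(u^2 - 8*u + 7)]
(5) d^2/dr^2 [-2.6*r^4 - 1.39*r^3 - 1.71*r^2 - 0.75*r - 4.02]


(1) = 2
(2) = -10*j - 15 - 10*sqrt(2)
(3) = 2*(s^6 - 30*s^5 + 372*s^4 - 1048*s^3 + 899*sqrt(2)*s^3 - 7218*sqrt(2)*s^2 - 2736*s^2 - 864*s + 7452*sqrt(2)*s + 32904*sqrt(2) + 52416)/(s^6 - 30*s^5 + 372*s^4 - 2440*s^3 + 8928*s^2 - 17280*s + 13824)
(4) = 2*(4 - u)/(u^2 - 8*u + 7)^2
(5) = -31.2*r^2 - 8.34*r - 3.42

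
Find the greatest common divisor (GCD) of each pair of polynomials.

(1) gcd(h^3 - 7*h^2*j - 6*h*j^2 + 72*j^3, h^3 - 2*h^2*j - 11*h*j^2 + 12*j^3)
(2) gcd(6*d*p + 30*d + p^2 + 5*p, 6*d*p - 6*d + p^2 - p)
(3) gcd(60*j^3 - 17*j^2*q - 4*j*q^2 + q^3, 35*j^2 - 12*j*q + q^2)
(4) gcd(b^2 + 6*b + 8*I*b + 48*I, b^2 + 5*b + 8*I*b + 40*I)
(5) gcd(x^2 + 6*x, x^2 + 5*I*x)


(1) = gcd((h - 6*j)*(h - 4*j)*(h + 3*j), (h - 4*j)*(h - j)*(h + 3*j)) = h^2 - h*j - 12*j^2
(2) = 6*d + p
(3) = gcd((-5*j + q)*(-3*j + q)*(4*j + q), (-7*j + q)*(-5*j + q)) = -5*j + q
(4) = b + 8*I
(5) = gcd(x*(x + 6), x*(x + 5*I)) = x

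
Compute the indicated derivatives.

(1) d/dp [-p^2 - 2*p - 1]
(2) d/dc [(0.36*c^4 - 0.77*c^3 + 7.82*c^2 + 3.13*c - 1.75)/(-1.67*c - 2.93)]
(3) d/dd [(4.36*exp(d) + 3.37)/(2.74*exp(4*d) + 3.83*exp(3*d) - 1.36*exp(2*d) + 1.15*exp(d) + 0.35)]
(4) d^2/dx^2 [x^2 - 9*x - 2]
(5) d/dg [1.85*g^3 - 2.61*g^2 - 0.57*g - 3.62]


(1) = -2*p - 2
(2) = (-1.8036*c^4 - 1.6474*c^3 - 6.2911*c^2 - 45.8252*c - 12.0934)/(2.7889*c^2 + 9.7862*c + 8.5849)
(3) = (-35.8392*exp(4*d) - 70.3328*exp(3*d) - 32.7917*exp(2*d) + 9.1664*exp(d) - 2.3495)*exp(d)/(7.5076*exp(8*d) + 20.9884*exp(7*d) + 7.2161*exp(6*d) - 4.1156*exp(5*d) + 12.5766*exp(4*d) - 0.447*exp(3*d) + 0.3705*exp(2*d) + 0.805*exp(d) + 0.1225)
(4) = 2
(5) = 5.55*g^2 - 5.22*g - 0.57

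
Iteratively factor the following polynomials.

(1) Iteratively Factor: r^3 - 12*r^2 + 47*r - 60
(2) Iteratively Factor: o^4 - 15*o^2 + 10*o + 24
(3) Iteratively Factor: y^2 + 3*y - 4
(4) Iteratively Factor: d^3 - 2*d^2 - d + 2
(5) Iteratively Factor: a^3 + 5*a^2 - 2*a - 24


(1) = (r - 3)*(r^2 - 9*r + 20) = (r - 5)*(r - 3)*(r - 4)
(2) = (o - 3)*(o^3 + 3*o^2 - 6*o - 8) = (o - 3)*(o + 1)*(o^2 + 2*o - 8) = (o - 3)*(o - 2)*(o + 1)*(o + 4)
(3) = (y - 1)*(y + 4)
(4) = (d - 2)*(d^2 - 1) = (d - 2)*(d + 1)*(d - 1)
(5) = (a + 4)*(a^2 + a - 6) = (a - 2)*(a + 4)*(a + 3)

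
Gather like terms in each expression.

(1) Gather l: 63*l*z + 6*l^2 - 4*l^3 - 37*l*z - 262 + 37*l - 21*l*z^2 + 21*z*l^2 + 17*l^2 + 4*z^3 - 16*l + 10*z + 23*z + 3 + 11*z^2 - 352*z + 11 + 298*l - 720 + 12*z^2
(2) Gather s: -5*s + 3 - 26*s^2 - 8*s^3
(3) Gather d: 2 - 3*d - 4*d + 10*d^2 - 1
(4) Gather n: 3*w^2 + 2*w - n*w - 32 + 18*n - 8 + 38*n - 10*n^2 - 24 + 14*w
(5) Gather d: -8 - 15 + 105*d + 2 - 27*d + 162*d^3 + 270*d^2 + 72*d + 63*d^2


(1) = -4*l^3 + l^2*(21*z + 23) + l*(-21*z^2 + 26*z + 319) + 4*z^3 + 23*z^2 - 319*z - 968
(2) = -8*s^3 - 26*s^2 - 5*s + 3
(3) = 10*d^2 - 7*d + 1
(4) = -10*n^2 + n*(56 - w) + 3*w^2 + 16*w - 64
(5) = 162*d^3 + 333*d^2 + 150*d - 21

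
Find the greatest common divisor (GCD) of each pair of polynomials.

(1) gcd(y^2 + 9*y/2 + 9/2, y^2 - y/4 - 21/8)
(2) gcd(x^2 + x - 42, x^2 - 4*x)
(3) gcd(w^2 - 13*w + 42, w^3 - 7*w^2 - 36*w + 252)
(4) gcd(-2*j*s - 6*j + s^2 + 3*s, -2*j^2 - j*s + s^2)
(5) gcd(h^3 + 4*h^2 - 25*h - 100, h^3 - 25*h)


(1) = y + 3/2
(2) = gcd((x - 6)*(x + 7), x*(x - 4)) = 1
(3) = gcd((w - 7)*(w - 6), (w - 7)*(w - 6)*(w + 6)) = w^2 - 13*w + 42
(4) = gcd((-2*j + s)*(s + 3), (-2*j + s)*(j + s)) = -2*j + s
(5) = h^2 - 25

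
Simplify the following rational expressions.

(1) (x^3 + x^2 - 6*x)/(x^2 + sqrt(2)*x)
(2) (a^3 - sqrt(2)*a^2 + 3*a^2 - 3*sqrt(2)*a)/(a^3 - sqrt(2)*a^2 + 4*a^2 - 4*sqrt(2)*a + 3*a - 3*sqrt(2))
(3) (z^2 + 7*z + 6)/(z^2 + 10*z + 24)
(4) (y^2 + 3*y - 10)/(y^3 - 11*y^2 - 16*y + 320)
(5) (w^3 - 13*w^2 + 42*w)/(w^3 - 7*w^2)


(1) = (x^2 + x - 6)/(x + sqrt(2))
(2) = a/(a + 1)
(3) = (z + 1)/(z + 4)
(4) = (y - 2)/(y^2 - 16*y + 64)
(5) = (w - 6)/w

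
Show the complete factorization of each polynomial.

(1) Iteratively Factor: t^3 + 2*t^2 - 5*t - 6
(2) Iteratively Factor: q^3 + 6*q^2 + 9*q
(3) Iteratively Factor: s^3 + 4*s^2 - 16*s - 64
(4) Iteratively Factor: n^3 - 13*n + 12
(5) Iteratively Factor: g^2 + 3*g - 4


(1) = (t - 2)*(t^2 + 4*t + 3) = (t - 2)*(t + 3)*(t + 1)
(2) = (q)*(q^2 + 6*q + 9) = q*(q + 3)*(q + 3)
(3) = (s + 4)*(s^2 - 16) = (s + 4)^2*(s - 4)
(4) = (n - 1)*(n^2 + n - 12) = (n - 1)*(n + 4)*(n - 3)
(5) = (g + 4)*(g - 1)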